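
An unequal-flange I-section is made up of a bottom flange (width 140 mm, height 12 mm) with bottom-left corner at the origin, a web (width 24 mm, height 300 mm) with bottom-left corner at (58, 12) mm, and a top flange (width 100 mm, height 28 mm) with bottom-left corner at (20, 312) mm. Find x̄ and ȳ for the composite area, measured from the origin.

bottom flange: A = 140 × 12 = 1680.00, centroid at (70.00, 6.00).
web: A = 24 × 300 = 7200.00, centroid at (70.00, 162.00).
top flange: A = 100 × 28 = 2800.00, centroid at (70.00, 326.00).
ΣA = 11680.00 mm²
ΣAx̄ = (1680.00)(70.00) + (7200.00)(70.00) + (2800.00)(70.00) = 817600.00 mm³
ΣAȳ = (1680.00)(6.00) + (7200.00)(162.00) + (2800.00)(326.00) = 2089280.00 mm³
x̄ = 817600.00 / 11680.00 = 70.00 mm
ȳ = 2089280.00 / 11680.00 = 178.88 mm

x̄ = 70.00 mm, ȳ = 178.88 mm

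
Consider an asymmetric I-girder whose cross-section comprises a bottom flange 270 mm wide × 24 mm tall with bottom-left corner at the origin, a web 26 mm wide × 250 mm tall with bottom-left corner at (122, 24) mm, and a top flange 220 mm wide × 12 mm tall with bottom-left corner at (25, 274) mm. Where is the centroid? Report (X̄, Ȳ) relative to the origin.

bottom flange: A = 270 × 24 = 6480.00, centroid at (135.00, 12.00).
web: A = 26 × 250 = 6500.00, centroid at (135.00, 149.00).
top flange: A = 220 × 12 = 2640.00, centroid at (135.00, 280.00).
ΣA = 15620.00 mm², ΣAX̄ = 2108700.00 mm³, ΣAȲ = 1785460.00 mm³.
X̄ = 2108700.00/15620.00 = 135.00 mm; Ȳ = 1785460.00/15620.00 = 114.31 mm.

X̄ = 135.00 mm, Ȳ = 114.31 mm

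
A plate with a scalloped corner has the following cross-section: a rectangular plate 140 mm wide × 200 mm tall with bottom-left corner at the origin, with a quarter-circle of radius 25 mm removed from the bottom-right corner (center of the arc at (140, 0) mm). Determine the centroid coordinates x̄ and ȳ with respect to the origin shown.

plate: A = 140 × 200 = 28000.00, centroid at (70.00, 100.00).
removed quarter-circle: A = −¼π·25² = -490.87, centroid at (129.39, 10.61).
ΣA = 27509.13 mm²
ΣAx̄ = (28000.00)(70.00) + (-490.87)(129.39) = 1896485.99 mm³
ΣAȳ = (28000.00)(100.00) + (-490.87)(10.61) = 2794791.67 mm³
x̄ = 1896485.99 / 27509.13 = 68.94 mm
ȳ = 2794791.67 / 27509.13 = 101.60 mm

x̄ = 68.94 mm, ȳ = 101.60 mm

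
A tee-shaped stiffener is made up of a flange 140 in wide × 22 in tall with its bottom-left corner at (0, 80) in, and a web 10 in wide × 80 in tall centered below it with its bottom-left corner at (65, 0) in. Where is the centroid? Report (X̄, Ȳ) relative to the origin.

X̄ = 70.00 in, Ȳ = 80.48 in

web: A = 10 × 80 = 800.00, centroid at (70.00, 40.00).
flange: A = 140 × 22 = 3080.00, centroid at (70.00, 91.00).
ΣA = 3880.00 in², ΣAX̄ = 271600.00 in³, ΣAȲ = 312280.00 in³.
X̄ = 271600.00/3880.00 = 70.00 in; Ȳ = 312280.00/3880.00 = 80.48 in.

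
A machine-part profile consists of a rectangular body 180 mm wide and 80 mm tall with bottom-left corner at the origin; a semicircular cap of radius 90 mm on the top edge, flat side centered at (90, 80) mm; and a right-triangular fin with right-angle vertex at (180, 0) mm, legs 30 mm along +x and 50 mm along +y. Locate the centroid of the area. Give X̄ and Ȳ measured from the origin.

X̄ = 92.69 mm, Ȳ = 75.07 mm

Part | A | x̄ᵢ | ȳᵢ | A·x̄ᵢ | A·ȳᵢ
rectangular body | 14400.00 | 90.00 | 40.00 | 1296000.00 | 576000.00
semicircular top | 12723.45 | 90.00 | 118.20 | 1145110.52 | 1503876.02
triangular fin | 750.00 | 190.00 | 16.67 | 142500.00 | 12500.00
Σ | 27873.45 |  |  | 2583610.52 | 2092376.02
X̄ = 2583610.52 / 27873.45 = 92.69 mm
Ȳ = 2092376.02 / 27873.45 = 75.07 mm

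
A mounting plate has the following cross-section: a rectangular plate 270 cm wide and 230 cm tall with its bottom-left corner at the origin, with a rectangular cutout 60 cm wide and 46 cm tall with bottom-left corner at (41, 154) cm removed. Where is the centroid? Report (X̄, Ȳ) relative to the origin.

plate: A = 270 × 230 = 62100.00, centroid at (135.00, 115.00).
hole: A = −(60 × 46) = -2760.00, centroid at (71.00, 177.00).
ΣA = 59340.00 cm²
ΣAX̄ = (62100.00)(135.00) + (-2760.00)(71.00) = 8187540.00 cm³
ΣAȲ = (62100.00)(115.00) + (-2760.00)(177.00) = 6652980.00 cm³
X̄ = 8187540.00 / 59340.00 = 137.98 cm
Ȳ = 6652980.00 / 59340.00 = 112.12 cm

X̄ = 137.98 cm, Ȳ = 112.12 cm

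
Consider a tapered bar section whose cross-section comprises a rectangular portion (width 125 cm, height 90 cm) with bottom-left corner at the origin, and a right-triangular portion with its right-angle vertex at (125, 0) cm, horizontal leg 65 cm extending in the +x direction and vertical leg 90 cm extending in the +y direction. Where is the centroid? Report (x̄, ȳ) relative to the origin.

x̄ = 79.87 cm, ȳ = 41.90 cm

rectangular portion: A = 125 × 90 = 11250.00, centroid at (62.50, 45.00).
triangular portion: A = ½·65·90 = 2925.00, centroid at (146.67, 30.00).
ΣA = 14175.00 cm², ΣAx̄ = 1132125.00 cm³, ΣAȳ = 594000.00 cm³.
x̄ = 1132125.00/14175.00 = 79.87 cm; ȳ = 594000.00/14175.00 = 41.90 cm.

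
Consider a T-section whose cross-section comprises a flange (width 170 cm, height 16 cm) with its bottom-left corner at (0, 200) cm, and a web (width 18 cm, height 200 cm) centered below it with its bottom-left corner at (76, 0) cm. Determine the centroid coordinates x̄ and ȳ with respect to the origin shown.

Part | A | x̄ᵢ | ȳᵢ | A·x̄ᵢ | A·ȳᵢ
web | 3600.00 | 85.00 | 100.00 | 306000.00 | 360000.00
flange | 2720.00 | 85.00 | 208.00 | 231200.00 | 565760.00
Σ | 6320.00 |  |  | 537200.00 | 925760.00
x̄ = 537200.00 / 6320.00 = 85.00 cm
ȳ = 925760.00 / 6320.00 = 146.48 cm

x̄ = 85.00 cm, ȳ = 146.48 cm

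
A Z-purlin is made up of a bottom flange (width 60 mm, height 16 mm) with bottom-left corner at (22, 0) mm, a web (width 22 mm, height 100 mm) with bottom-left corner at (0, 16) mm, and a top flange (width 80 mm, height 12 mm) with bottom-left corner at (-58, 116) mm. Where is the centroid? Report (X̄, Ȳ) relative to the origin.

X̄ = 13.80 mm, Ȳ = 65.53 mm

bottom flange: A = 60 × 16 = 960.00, centroid at (52.00, 8.00).
web: A = 22 × 100 = 2200.00, centroid at (11.00, 66.00).
top flange: A = 80 × 12 = 960.00, centroid at (-18.00, 122.00).
ΣA = 4120.00 mm², ΣAX̄ = 56840.00 mm³, ΣAȲ = 270000.00 mm³.
X̄ = 56840.00/4120.00 = 13.80 mm; Ȳ = 270000.00/4120.00 = 65.53 mm.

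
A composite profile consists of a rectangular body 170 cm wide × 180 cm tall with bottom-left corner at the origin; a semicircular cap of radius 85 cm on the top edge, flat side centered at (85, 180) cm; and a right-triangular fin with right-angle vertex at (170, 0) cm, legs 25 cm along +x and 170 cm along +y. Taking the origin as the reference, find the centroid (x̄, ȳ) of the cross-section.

rectangular body: A = 170 × 180 = 30600.00, centroid at (85.00, 90.00).
semicircular top: A = ½π·85² = 11349.00, centroid at (85.00, 216.08).
triangular fin: A = ½·25·170 = 2125.00, centroid at (178.33, 56.67).
ΣA = 44074.00 cm², ΣAx̄ = 3944623.63 cm³, ΣAȳ = 5326653.96 cm³.
x̄ = 3944623.63/44074.00 = 89.50 cm; ȳ = 5326653.96/44074.00 = 120.86 cm.

x̄ = 89.50 cm, ȳ = 120.86 cm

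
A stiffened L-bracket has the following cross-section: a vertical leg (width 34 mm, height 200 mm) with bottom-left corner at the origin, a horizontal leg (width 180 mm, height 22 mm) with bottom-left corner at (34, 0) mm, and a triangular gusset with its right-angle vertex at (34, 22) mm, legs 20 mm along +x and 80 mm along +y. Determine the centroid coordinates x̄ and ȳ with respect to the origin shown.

x̄ = 55.29 mm, ȳ = 65.96 mm

Part | A | x̄ᵢ | ȳᵢ | A·x̄ᵢ | A·ȳᵢ
vertical leg | 6800.00 | 17.00 | 100.00 | 115600.00 | 680000.00
horizontal leg | 3960.00 | 124.00 | 11.00 | 491040.00 | 43560.00
gusset | 800.00 | 40.67 | 48.67 | 32533.33 | 38933.33
Σ | 11560.00 |  |  | 639173.33 | 762493.33
x̄ = 639173.33 / 11560.00 = 55.29 mm
ȳ = 762493.33 / 11560.00 = 65.96 mm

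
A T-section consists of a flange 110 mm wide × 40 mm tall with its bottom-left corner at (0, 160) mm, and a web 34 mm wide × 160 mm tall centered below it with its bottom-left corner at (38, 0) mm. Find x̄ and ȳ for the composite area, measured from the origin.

x̄ = 55.00 mm, ȳ = 124.72 mm

web: A = 34 × 160 = 5440.00, centroid at (55.00, 80.00).
flange: A = 110 × 40 = 4400.00, centroid at (55.00, 180.00).
ΣA = 9840.00 mm²
ΣAx̄ = (5440.00)(55.00) + (4400.00)(55.00) = 541200.00 mm³
ΣAȳ = (5440.00)(80.00) + (4400.00)(180.00) = 1227200.00 mm³
x̄ = 541200.00 / 9840.00 = 55.00 mm
ȳ = 1227200.00 / 9840.00 = 124.72 mm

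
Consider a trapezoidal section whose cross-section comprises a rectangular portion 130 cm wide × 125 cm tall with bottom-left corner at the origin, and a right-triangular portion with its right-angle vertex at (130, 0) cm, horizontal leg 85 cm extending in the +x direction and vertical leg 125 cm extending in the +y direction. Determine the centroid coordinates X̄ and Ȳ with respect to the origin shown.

X̄ = 88.00 cm, Ȳ = 57.37 cm

rectangular portion: A = 130 × 125 = 16250.00, centroid at (65.00, 62.50).
triangular portion: A = ½·85·125 = 5312.50, centroid at (158.33, 41.67).
ΣA = 21562.50 cm², ΣAX̄ = 1897395.83 cm³, ΣAȲ = 1236979.17 cm³.
X̄ = 1897395.83/21562.50 = 88.00 cm; Ȳ = 1236979.17/21562.50 = 57.37 cm.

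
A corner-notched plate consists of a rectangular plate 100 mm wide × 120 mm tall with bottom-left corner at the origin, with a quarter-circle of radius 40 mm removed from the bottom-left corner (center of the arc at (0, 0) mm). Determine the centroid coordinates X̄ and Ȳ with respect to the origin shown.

X̄ = 53.86 mm, Ȳ = 65.03 mm

plate: A = 100 × 120 = 12000.00, centroid at (50.00, 60.00).
removed quarter-circle: A = −¼π·40² = -1256.64, centroid at (16.98, 16.98).
ΣA = 10743.36 mm²
ΣAX̄ = (12000.00)(50.00) + (-1256.64)(16.98) = 578666.67 mm³
ΣAȲ = (12000.00)(60.00) + (-1256.64)(16.98) = 698666.67 mm³
X̄ = 578666.67 / 10743.36 = 53.86 mm
Ȳ = 698666.67 / 10743.36 = 65.03 mm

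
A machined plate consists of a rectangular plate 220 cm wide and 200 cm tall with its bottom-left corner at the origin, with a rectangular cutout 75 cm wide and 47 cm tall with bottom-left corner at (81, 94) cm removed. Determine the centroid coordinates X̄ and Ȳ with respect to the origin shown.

Part | A | x̄ᵢ | ȳᵢ | A·x̄ᵢ | A·ȳᵢ
plate | 44000.00 | 110.00 | 100.00 | 4840000.00 | 4400000.00
hole | -3525.00 | 118.50 | 117.50 | -417712.50 | -414187.50
Σ | 40475.00 |  |  | 4422287.50 | 3985812.50
X̄ = 4422287.50 / 40475.00 = 109.26 cm
Ȳ = 3985812.50 / 40475.00 = 98.48 cm

X̄ = 109.26 cm, Ȳ = 98.48 cm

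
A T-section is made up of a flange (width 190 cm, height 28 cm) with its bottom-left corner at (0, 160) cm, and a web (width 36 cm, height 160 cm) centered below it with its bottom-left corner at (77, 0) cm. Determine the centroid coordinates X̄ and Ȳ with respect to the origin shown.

X̄ = 95.00 cm, Ȳ = 125.13 cm

web: A = 36 × 160 = 5760.00, centroid at (95.00, 80.00).
flange: A = 190 × 28 = 5320.00, centroid at (95.00, 174.00).
ΣA = 11080.00 cm²
ΣAX̄ = (5760.00)(95.00) + (5320.00)(95.00) = 1052600.00 cm³
ΣAȲ = (5760.00)(80.00) + (5320.00)(174.00) = 1386480.00 cm³
X̄ = 1052600.00 / 11080.00 = 95.00 cm
Ȳ = 1386480.00 / 11080.00 = 125.13 cm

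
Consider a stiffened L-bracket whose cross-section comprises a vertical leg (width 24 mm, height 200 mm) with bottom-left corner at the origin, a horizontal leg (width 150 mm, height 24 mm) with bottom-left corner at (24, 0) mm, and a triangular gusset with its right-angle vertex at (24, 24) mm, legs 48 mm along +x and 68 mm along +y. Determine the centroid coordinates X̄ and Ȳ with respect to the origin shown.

X̄ = 47.78 mm, Ȳ = 59.74 mm

vertical leg: A = 24 × 200 = 4800.00, centroid at (12.00, 100.00).
horizontal leg: A = 150 × 24 = 3600.00, centroid at (99.00, 12.00).
gusset: A = ½·48·68 = 1632.00, centroid at (40.00, 46.67).
ΣA = 10032.00 mm²
ΣAX̄ = (4800.00)(12.00) + (3600.00)(99.00) + (1632.00)(40.00) = 479280.00 mm³
ΣAȲ = (4800.00)(100.00) + (3600.00)(12.00) + (1632.00)(46.67) = 599360.00 mm³
X̄ = 479280.00 / 10032.00 = 47.78 mm
Ȳ = 599360.00 / 10032.00 = 59.74 mm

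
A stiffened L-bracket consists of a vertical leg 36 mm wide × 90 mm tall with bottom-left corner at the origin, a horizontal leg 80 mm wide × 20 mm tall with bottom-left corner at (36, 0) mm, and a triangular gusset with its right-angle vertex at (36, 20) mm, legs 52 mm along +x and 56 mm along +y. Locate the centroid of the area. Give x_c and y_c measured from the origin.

vertical leg: A = 36 × 90 = 3240.00, centroid at (18.00, 45.00).
horizontal leg: A = 80 × 20 = 1600.00, centroid at (76.00, 10.00).
gusset: A = ½·52·56 = 1456.00, centroid at (53.33, 38.67).
ΣA = 6296.00 mm²
ΣAx_c = (3240.00)(18.00) + (1600.00)(76.00) + (1456.00)(53.33) = 257573.33 mm³
ΣAy_c = (3240.00)(45.00) + (1600.00)(10.00) + (1456.00)(38.67) = 218098.67 mm³
x_c = 257573.33 / 6296.00 = 40.91 mm
y_c = 218098.67 / 6296.00 = 34.64 mm

x_c = 40.91 mm, y_c = 34.64 mm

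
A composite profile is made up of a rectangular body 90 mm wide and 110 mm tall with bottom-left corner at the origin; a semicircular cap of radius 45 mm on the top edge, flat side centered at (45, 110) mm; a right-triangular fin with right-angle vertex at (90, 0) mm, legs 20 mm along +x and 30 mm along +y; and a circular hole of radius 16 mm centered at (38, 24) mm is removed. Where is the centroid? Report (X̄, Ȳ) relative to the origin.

X̄ = 46.68 mm, Ȳ = 74.65 mm

rectangular body: A = 90 × 110 = 9900.00, centroid at (45.00, 55.00).
semicircular top: A = ½π·45² = 3180.86, centroid at (45.00, 129.10).
triangular fin: A = ½·20·30 = 300.00, centroid at (96.67, 10.00).
hole: A = −π·16² = -804.25, centroid at (38.00, 24.00).
ΣA = 12576.61 mm²
ΣAX̄ = (9900.00)(45.00) + (3180.86)(45.00) + (300.00)(96.67) + (-804.25)(38.00) = 587077.40 mm³
ΣAȲ = (9900.00)(55.00) + (3180.86)(129.10) + (300.00)(10.00) + (-804.25)(24.00) = 938842.94 mm³
X̄ = 587077.40 / 12576.61 = 46.68 mm
Ȳ = 938842.94 / 12576.61 = 74.65 mm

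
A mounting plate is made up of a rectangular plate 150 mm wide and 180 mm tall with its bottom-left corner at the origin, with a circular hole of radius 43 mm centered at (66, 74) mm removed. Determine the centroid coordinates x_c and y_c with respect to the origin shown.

x_c = 77.47 mm, y_c = 94.39 mm

plate: A = 150 × 180 = 27000.00, centroid at (75.00, 90.00).
hole: A = −π·43² = -5808.80, centroid at (66.00, 74.00).
ΣA = 21191.20 mm²
ΣAx_c = (27000.00)(75.00) + (-5808.80)(66.00) = 1641618.88 mm³
ΣAy_c = (27000.00)(90.00) + (-5808.80)(74.00) = 2000148.44 mm³
x_c = 1641618.88 / 21191.20 = 77.47 mm
y_c = 2000148.44 / 21191.20 = 94.39 mm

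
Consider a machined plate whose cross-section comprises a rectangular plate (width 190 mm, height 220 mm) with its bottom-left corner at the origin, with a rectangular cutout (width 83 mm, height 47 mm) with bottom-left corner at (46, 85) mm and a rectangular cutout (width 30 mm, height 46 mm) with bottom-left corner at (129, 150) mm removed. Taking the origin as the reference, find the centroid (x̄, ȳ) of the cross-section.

x̄ = 93.95 mm, ȳ = 107.78 mm

plate: A = 190 × 220 = 41800.00, centroid at (95.00, 110.00).
hole 1: A = −(83 × 47) = -3901.00, centroid at (87.50, 108.50).
hole 2: A = −(30 × 46) = -1380.00, centroid at (144.00, 173.00).
ΣA = 36519.00 mm², ΣAx̄ = 3430942.50 mm³, ΣAȳ = 3936001.50 mm³.
x̄ = 3430942.50/36519.00 = 93.95 mm; ȳ = 3936001.50/36519.00 = 107.78 mm.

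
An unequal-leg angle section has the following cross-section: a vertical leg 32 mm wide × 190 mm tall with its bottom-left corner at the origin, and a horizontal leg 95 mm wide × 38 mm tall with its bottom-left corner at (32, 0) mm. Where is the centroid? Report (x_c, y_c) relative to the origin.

x_c = 39.66 mm, y_c = 66.69 mm

Part | A | x̄ᵢ | ȳᵢ | A·x̄ᵢ | A·ȳᵢ
vertical leg | 6080.00 | 16.00 | 95.00 | 97280.00 | 577600.00
horizontal leg | 3610.00 | 79.50 | 19.00 | 286995.00 | 68590.00
Σ | 9690.00 |  |  | 384275.00 | 646190.00
x_c = 384275.00 / 9690.00 = 39.66 mm
y_c = 646190.00 / 9690.00 = 66.69 mm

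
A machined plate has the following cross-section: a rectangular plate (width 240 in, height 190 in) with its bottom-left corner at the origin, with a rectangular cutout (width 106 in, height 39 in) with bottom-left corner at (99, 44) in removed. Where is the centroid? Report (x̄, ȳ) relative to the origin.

x̄ = 116.81 in, ȳ = 98.14 in

plate: A = 240 × 190 = 45600.00, centroid at (120.00, 95.00).
hole: A = −(106 × 39) = -4134.00, centroid at (152.00, 63.50).
ΣA = 41466.00 in², ΣAx̄ = 4843632.00 in³, ΣAȳ = 4069491.00 in³.
x̄ = 4843632.00/41466.00 = 116.81 in; ȳ = 4069491.00/41466.00 = 98.14 in.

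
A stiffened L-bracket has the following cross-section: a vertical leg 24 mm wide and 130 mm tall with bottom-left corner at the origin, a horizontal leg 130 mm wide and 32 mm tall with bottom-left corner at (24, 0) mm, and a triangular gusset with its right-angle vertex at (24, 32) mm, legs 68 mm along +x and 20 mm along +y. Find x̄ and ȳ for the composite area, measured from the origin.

x̄ = 55.20 mm, ȳ = 37.14 mm

vertical leg: A = 24 × 130 = 3120.00, centroid at (12.00, 65.00).
horizontal leg: A = 130 × 32 = 4160.00, centroid at (89.00, 16.00).
gusset: A = ½·68·20 = 680.00, centroid at (46.67, 38.67).
ΣA = 7960.00 mm², ΣAx̄ = 439413.33 mm³, ΣAȳ = 295653.33 mm³.
x̄ = 439413.33/7960.00 = 55.20 mm; ȳ = 295653.33/7960.00 = 37.14 mm.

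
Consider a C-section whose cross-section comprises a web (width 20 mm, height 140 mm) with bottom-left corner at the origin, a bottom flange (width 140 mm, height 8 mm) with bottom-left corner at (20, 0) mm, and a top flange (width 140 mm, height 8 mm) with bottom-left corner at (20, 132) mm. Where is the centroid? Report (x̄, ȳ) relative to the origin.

x̄ = 45.56 mm, ȳ = 70.00 mm

web: A = 20 × 140 = 2800.00, centroid at (10.00, 70.00).
bottom flange: A = 140 × 8 = 1120.00, centroid at (90.00, 4.00).
top flange: A = 140 × 8 = 1120.00, centroid at (90.00, 136.00).
ΣA = 5040.00 mm², ΣAx̄ = 229600.00 mm³, ΣAȳ = 352800.00 mm³.
x̄ = 229600.00/5040.00 = 45.56 mm; ȳ = 352800.00/5040.00 = 70.00 mm.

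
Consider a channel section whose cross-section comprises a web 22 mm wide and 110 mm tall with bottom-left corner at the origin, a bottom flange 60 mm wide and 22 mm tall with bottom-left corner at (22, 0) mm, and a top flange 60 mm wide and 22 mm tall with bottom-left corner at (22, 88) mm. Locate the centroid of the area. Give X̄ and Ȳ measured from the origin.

X̄ = 32.39 mm, Ȳ = 55.00 mm

Part | A | x̄ᵢ | ȳᵢ | A·x̄ᵢ | A·ȳᵢ
web | 2420.00 | 11.00 | 55.00 | 26620.00 | 133100.00
bottom flange | 1320.00 | 52.00 | 11.00 | 68640.00 | 14520.00
top flange | 1320.00 | 52.00 | 99.00 | 68640.00 | 130680.00
Σ | 5060.00 |  |  | 163900.00 | 278300.00
X̄ = 163900.00 / 5060.00 = 32.39 mm
Ȳ = 278300.00 / 5060.00 = 55.00 mm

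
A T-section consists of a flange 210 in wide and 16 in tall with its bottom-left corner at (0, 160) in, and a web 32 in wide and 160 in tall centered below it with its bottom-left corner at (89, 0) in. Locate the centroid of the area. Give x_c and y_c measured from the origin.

Part | A | x̄ᵢ | ȳᵢ | A·x̄ᵢ | A·ȳᵢ
web | 5120.00 | 105.00 | 80.00 | 537600.00 | 409600.00
flange | 3360.00 | 105.00 | 168.00 | 352800.00 | 564480.00
Σ | 8480.00 |  |  | 890400.00 | 974080.00
x_c = 890400.00 / 8480.00 = 105.00 in
y_c = 974080.00 / 8480.00 = 114.87 in

x_c = 105.00 in, y_c = 114.87 in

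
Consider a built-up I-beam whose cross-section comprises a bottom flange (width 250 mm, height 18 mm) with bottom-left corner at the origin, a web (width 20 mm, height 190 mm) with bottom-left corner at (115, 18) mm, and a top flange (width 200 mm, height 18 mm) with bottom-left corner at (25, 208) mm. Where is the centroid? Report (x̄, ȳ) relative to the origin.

x̄ = 125.00 mm, ȳ = 105.13 mm

bottom flange: A = 250 × 18 = 4500.00, centroid at (125.00, 9.00).
web: A = 20 × 190 = 3800.00, centroid at (125.00, 113.00).
top flange: A = 200 × 18 = 3600.00, centroid at (125.00, 217.00).
ΣA = 11900.00 mm²
ΣAx̄ = (4500.00)(125.00) + (3800.00)(125.00) + (3600.00)(125.00) = 1487500.00 mm³
ΣAȳ = (4500.00)(9.00) + (3800.00)(113.00) + (3600.00)(217.00) = 1251100.00 mm³
x̄ = 1487500.00 / 11900.00 = 125.00 mm
ȳ = 1251100.00 / 11900.00 = 105.13 mm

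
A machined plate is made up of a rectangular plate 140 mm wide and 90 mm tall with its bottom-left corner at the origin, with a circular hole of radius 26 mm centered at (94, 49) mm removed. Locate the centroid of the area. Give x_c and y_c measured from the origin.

x_c = 65.13 mm, y_c = 44.19 mm

Part | A | x̄ᵢ | ȳᵢ | A·x̄ᵢ | A·ȳᵢ
plate | 12600.00 | 70.00 | 45.00 | 882000.00 | 567000.00
hole | -2123.72 | 94.00 | 49.00 | -199629.36 | -104062.12
Σ | 10476.28 |  |  | 682370.64 | 462937.88
x_c = 682370.64 / 10476.28 = 65.13 mm
y_c = 462937.88 / 10476.28 = 44.19 mm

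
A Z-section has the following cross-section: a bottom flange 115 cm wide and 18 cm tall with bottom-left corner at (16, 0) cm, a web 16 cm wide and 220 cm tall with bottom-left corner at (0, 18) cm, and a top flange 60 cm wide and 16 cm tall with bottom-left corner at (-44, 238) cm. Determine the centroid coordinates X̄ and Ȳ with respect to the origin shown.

Part | A | x̄ᵢ | ȳᵢ | A·x̄ᵢ | A·ȳᵢ
bottom flange | 2070.00 | 73.50 | 9.00 | 152145.00 | 18630.00
web | 3520.00 | 8.00 | 128.00 | 28160.00 | 450560.00
top flange | 960.00 | -14.00 | 246.00 | -13440.00 | 236160.00
Σ | 6550.00 |  |  | 166865.00 | 705350.00
X̄ = 166865.00 / 6550.00 = 25.48 cm
Ȳ = 705350.00 / 6550.00 = 107.69 cm

X̄ = 25.48 cm, Ȳ = 107.69 cm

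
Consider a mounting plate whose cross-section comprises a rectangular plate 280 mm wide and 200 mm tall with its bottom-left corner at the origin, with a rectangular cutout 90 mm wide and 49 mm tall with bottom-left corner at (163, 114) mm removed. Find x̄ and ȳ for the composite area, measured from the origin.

x̄ = 134.19 mm, ȳ = 96.71 mm

plate: A = 280 × 200 = 56000.00, centroid at (140.00, 100.00).
hole: A = −(90 × 49) = -4410.00, centroid at (208.00, 138.50).
ΣA = 51590.00 mm²
ΣAx̄ = (56000.00)(140.00) + (-4410.00)(208.00) = 6922720.00 mm³
ΣAȳ = (56000.00)(100.00) + (-4410.00)(138.50) = 4989215.00 mm³
x̄ = 6922720.00 / 51590.00 = 134.19 mm
ȳ = 4989215.00 / 51590.00 = 96.71 mm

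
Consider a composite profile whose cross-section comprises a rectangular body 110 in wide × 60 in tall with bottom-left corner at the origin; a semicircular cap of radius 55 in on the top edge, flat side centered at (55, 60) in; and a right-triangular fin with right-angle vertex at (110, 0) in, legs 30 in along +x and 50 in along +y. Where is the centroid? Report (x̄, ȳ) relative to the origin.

rectangular body: A = 110 × 60 = 6600.00, centroid at (55.00, 30.00).
semicircular top: A = ½π·55² = 4751.66, centroid at (55.00, 83.34).
triangular fin: A = ½·30·50 = 750.00, centroid at (120.00, 16.67).
ΣA = 12101.66 in², ΣAx̄ = 714341.24 in³, ΣAȳ = 606516.20 in³.
x̄ = 714341.24/12101.66 = 59.03 in; ȳ = 606516.20/12101.66 = 50.12 in.

x̄ = 59.03 in, ȳ = 50.12 in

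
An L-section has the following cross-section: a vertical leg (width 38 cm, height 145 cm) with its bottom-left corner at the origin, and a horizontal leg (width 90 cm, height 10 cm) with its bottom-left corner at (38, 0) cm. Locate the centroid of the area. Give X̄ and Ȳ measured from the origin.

X̄ = 27.99 cm, Ȳ = 63.02 cm

vertical leg: A = 38 × 145 = 5510.00, centroid at (19.00, 72.50).
horizontal leg: A = 90 × 10 = 900.00, centroid at (83.00, 5.00).
ΣA = 6410.00 cm², ΣAX̄ = 179390.00 cm³, ΣAȲ = 403975.00 cm³.
X̄ = 179390.00/6410.00 = 27.99 cm; Ȳ = 403975.00/6410.00 = 63.02 cm.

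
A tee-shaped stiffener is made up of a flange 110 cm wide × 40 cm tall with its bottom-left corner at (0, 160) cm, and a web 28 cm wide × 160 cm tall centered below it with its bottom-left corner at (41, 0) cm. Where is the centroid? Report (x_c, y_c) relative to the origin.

web: A = 28 × 160 = 4480.00, centroid at (55.00, 80.00).
flange: A = 110 × 40 = 4400.00, centroid at (55.00, 180.00).
ΣA = 8880.00 cm²
ΣAx_c = (4480.00)(55.00) + (4400.00)(55.00) = 488400.00 cm³
ΣAy_c = (4480.00)(80.00) + (4400.00)(180.00) = 1150400.00 cm³
x_c = 488400.00 / 8880.00 = 55.00 cm
y_c = 1150400.00 / 8880.00 = 129.55 cm

x_c = 55.00 cm, y_c = 129.55 cm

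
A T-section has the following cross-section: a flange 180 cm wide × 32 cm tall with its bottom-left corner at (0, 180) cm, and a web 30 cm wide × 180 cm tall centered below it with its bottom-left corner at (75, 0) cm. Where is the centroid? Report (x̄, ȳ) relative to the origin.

x̄ = 90.00 cm, ȳ = 144.71 cm

web: A = 30 × 180 = 5400.00, centroid at (90.00, 90.00).
flange: A = 180 × 32 = 5760.00, centroid at (90.00, 196.00).
ΣA = 11160.00 cm²
ΣAx̄ = (5400.00)(90.00) + (5760.00)(90.00) = 1004400.00 cm³
ΣAȳ = (5400.00)(90.00) + (5760.00)(196.00) = 1614960.00 cm³
x̄ = 1004400.00 / 11160.00 = 90.00 cm
ȳ = 1614960.00 / 11160.00 = 144.71 cm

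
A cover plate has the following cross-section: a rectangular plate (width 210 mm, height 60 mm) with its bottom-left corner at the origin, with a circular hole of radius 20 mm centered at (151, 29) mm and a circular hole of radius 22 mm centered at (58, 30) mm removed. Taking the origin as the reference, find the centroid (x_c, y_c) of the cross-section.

Part | A | x̄ᵢ | ȳᵢ | A·x̄ᵢ | A·ȳᵢ
plate | 12600.00 | 105.00 | 30.00 | 1323000.00 | 378000.00
hole 1 | -1256.64 | 151.00 | 29.00 | -189752.20 | -36442.47
hole 2 | -1520.53 | 58.00 | 30.00 | -88190.79 | -45615.93
Σ | 9822.83 |  |  | 1045057.01 | 295941.60
x_c = 1045057.01 / 9822.83 = 106.39 mm
y_c = 295941.60 / 9822.83 = 30.13 mm

x_c = 106.39 mm, y_c = 30.13 mm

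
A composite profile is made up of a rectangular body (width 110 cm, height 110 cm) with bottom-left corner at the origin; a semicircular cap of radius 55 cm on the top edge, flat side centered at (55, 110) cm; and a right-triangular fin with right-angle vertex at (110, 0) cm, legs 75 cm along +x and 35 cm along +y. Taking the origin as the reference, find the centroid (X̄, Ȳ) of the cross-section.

rectangular body: A = 110 × 110 = 12100.00, centroid at (55.00, 55.00).
semicircular top: A = ½π·55² = 4751.66, centroid at (55.00, 133.34).
triangular fin: A = ½·75·35 = 1312.50, centroid at (135.00, 11.67).
ΣA = 18164.16 cm², ΣAX̄ = 1104028.74 cm³, ΣAȲ = 1314411.64 cm³.
X̄ = 1104028.74/18164.16 = 60.78 cm; Ȳ = 1314411.64/18164.16 = 72.36 cm.

X̄ = 60.78 cm, Ȳ = 72.36 cm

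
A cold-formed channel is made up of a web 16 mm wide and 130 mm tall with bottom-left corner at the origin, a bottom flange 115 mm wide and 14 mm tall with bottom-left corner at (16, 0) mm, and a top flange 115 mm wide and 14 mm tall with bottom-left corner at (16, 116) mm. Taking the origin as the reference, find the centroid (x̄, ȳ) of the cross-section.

Part | A | x̄ᵢ | ȳᵢ | A·x̄ᵢ | A·ȳᵢ
web | 2080.00 | 8.00 | 65.00 | 16640.00 | 135200.00
bottom flange | 1610.00 | 73.50 | 7.00 | 118335.00 | 11270.00
top flange | 1610.00 | 73.50 | 123.00 | 118335.00 | 198030.00
Σ | 5300.00 |  |  | 253310.00 | 344500.00
x̄ = 253310.00 / 5300.00 = 47.79 mm
ȳ = 344500.00 / 5300.00 = 65.00 mm

x̄ = 47.79 mm, ȳ = 65.00 mm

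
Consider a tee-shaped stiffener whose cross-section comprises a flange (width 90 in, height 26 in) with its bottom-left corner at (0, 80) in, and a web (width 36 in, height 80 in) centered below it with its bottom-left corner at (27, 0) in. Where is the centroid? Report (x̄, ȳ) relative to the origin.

web: A = 36 × 80 = 2880.00, centroid at (45.00, 40.00).
flange: A = 90 × 26 = 2340.00, centroid at (45.00, 93.00).
ΣA = 5220.00 in²
ΣAx̄ = (2880.00)(45.00) + (2340.00)(45.00) = 234900.00 in³
ΣAȳ = (2880.00)(40.00) + (2340.00)(93.00) = 332820.00 in³
x̄ = 234900.00 / 5220.00 = 45.00 in
ȳ = 332820.00 / 5220.00 = 63.76 in

x̄ = 45.00 in, ȳ = 63.76 in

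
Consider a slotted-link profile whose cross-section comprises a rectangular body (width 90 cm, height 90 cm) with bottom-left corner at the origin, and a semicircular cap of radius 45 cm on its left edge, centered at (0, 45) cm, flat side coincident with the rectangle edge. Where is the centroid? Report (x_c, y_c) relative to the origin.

rectangular body: A = 90 × 90 = 8100.00, centroid at (45.00, 45.00).
semicircular end: A = ½π·45² = 3180.86, centroid at (-19.10, 45.00).
ΣA = 11280.86 cm²
ΣAx_c = (8100.00)(45.00) + (3180.86)(-19.10) = 303750.00 cm³
ΣAy_c = (8100.00)(45.00) + (3180.86)(45.00) = 507638.82 cm³
x_c = 303750.00 / 11280.86 = 26.93 cm
y_c = 507638.82 / 11280.86 = 45.00 cm

x_c = 26.93 cm, y_c = 45.00 cm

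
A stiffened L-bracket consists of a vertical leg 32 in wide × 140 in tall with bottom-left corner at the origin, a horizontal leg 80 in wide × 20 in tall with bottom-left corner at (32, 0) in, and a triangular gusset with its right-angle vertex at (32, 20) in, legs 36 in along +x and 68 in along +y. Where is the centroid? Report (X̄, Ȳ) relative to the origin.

Part | A | x̄ᵢ | ȳᵢ | A·x̄ᵢ | A·ȳᵢ
vertical leg | 4480.00 | 16.00 | 70.00 | 71680.00 | 313600.00
horizontal leg | 1600.00 | 72.00 | 10.00 | 115200.00 | 16000.00
gusset | 1224.00 | 44.00 | 42.67 | 53856.00 | 52224.00
Σ | 7304.00 |  |  | 240736.00 | 381824.00
X̄ = 240736.00 / 7304.00 = 32.96 in
Ȳ = 381824.00 / 7304.00 = 52.28 in

X̄ = 32.96 in, Ȳ = 52.28 in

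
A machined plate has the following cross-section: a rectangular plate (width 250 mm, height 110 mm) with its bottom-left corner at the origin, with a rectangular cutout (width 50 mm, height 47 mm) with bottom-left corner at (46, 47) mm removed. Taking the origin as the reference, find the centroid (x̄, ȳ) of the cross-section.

Part | A | x̄ᵢ | ȳᵢ | A·x̄ᵢ | A·ȳᵢ
plate | 27500.00 | 125.00 | 55.00 | 3437500.00 | 1512500.00
hole | -2350.00 | 71.00 | 70.50 | -166850.00 | -165675.00
Σ | 25150.00 |  |  | 3270650.00 | 1346825.00
x̄ = 3270650.00 / 25150.00 = 130.05 mm
ȳ = 1346825.00 / 25150.00 = 53.55 mm

x̄ = 130.05 mm, ȳ = 53.55 mm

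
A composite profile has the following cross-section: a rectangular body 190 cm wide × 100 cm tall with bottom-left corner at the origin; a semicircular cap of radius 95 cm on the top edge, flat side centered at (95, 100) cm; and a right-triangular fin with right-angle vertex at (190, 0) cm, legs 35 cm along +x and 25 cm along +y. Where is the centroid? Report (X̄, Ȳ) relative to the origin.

X̄ = 96.39 cm, Ȳ = 87.55 cm

rectangular body: A = 190 × 100 = 19000.00, centroid at (95.00, 50.00).
semicircular top: A = ½π·95² = 14176.44, centroid at (95.00, 140.32).
triangular fin: A = ½·35·25 = 437.50, centroid at (201.67, 8.33).
ΣA = 33613.94 cm²
ΣAX̄ = (19000.00)(95.00) + (14176.44)(95.00) + (437.50)(201.67) = 3239990.67 cm³
ΣAȲ = (19000.00)(50.00) + (14176.44)(140.32) + (437.50)(8.33) = 2942872.85 cm³
X̄ = 3239990.67 / 33613.94 = 96.39 cm
Ȳ = 2942872.85 / 33613.94 = 87.55 cm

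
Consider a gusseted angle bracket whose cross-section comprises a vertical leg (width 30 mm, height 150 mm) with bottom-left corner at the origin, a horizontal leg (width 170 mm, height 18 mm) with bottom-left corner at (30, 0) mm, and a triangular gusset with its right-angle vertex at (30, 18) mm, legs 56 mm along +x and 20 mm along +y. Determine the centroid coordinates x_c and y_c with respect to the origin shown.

x_c = 55.01 mm, y_c = 46.66 mm

Part | A | x̄ᵢ | ȳᵢ | A·x̄ᵢ | A·ȳᵢ
vertical leg | 4500.00 | 15.00 | 75.00 | 67500.00 | 337500.00
horizontal leg | 3060.00 | 115.00 | 9.00 | 351900.00 | 27540.00
gusset | 560.00 | 48.67 | 24.67 | 27253.33 | 13813.33
Σ | 8120.00 |  |  | 446653.33 | 378853.33
x_c = 446653.33 / 8120.00 = 55.01 mm
y_c = 378853.33 / 8120.00 = 46.66 mm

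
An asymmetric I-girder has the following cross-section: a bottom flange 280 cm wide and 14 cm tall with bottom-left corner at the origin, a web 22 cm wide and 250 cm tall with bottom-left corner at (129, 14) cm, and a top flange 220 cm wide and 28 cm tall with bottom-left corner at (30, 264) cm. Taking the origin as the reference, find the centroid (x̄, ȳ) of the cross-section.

x̄ = 140.00 cm, ȳ = 160.75 cm

bottom flange: A = 280 × 14 = 3920.00, centroid at (140.00, 7.00).
web: A = 22 × 250 = 5500.00, centroid at (140.00, 139.00).
top flange: A = 220 × 28 = 6160.00, centroid at (140.00, 278.00).
ΣA = 15580.00 cm²
ΣAx̄ = (3920.00)(140.00) + (5500.00)(140.00) + (6160.00)(140.00) = 2181200.00 cm³
ΣAȳ = (3920.00)(7.00) + (5500.00)(139.00) + (6160.00)(278.00) = 2504420.00 cm³
x̄ = 2181200.00 / 15580.00 = 140.00 cm
ȳ = 2504420.00 / 15580.00 = 160.75 cm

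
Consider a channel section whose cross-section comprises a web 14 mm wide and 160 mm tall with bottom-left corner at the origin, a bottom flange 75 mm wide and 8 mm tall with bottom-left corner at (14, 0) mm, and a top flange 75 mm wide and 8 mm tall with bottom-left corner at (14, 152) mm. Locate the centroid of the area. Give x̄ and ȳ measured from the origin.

x̄ = 22.52 mm, ȳ = 80.00 mm

web: A = 14 × 160 = 2240.00, centroid at (7.00, 80.00).
bottom flange: A = 75 × 8 = 600.00, centroid at (51.50, 4.00).
top flange: A = 75 × 8 = 600.00, centroid at (51.50, 156.00).
ΣA = 3440.00 mm², ΣAx̄ = 77480.00 mm³, ΣAȳ = 275200.00 mm³.
x̄ = 77480.00/3440.00 = 22.52 mm; ȳ = 275200.00/3440.00 = 80.00 mm.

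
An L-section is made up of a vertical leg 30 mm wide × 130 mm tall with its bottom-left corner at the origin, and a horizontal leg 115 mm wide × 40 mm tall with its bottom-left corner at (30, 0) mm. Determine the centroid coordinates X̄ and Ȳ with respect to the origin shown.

X̄ = 54.24 mm, Ȳ = 40.65 mm

Part | A | x̄ᵢ | ȳᵢ | A·x̄ᵢ | A·ȳᵢ
vertical leg | 3900.00 | 15.00 | 65.00 | 58500.00 | 253500.00
horizontal leg | 4600.00 | 87.50 | 20.00 | 402500.00 | 92000.00
Σ | 8500.00 |  |  | 461000.00 | 345500.00
X̄ = 461000.00 / 8500.00 = 54.24 mm
Ȳ = 345500.00 / 8500.00 = 40.65 mm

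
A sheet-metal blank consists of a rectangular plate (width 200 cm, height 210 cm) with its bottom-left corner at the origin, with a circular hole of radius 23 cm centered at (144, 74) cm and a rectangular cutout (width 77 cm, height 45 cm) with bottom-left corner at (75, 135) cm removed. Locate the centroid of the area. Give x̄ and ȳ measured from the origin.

Part | A | x̄ᵢ | ȳᵢ | A·x̄ᵢ | A·ȳᵢ
plate | 42000.00 | 100.00 | 105.00 | 4200000.00 | 4410000.00
hole 1 | -1661.90 | 144.00 | 74.00 | -239313.96 | -122980.79
hole 2 | -3465.00 | 113.50 | 157.50 | -393277.50 | -545737.50
Σ | 36873.10 |  |  | 3567408.54 | 3741281.71
x̄ = 3567408.54 / 36873.10 = 96.75 cm
ȳ = 3741281.71 / 36873.10 = 101.46 cm

x̄ = 96.75 cm, ȳ = 101.46 cm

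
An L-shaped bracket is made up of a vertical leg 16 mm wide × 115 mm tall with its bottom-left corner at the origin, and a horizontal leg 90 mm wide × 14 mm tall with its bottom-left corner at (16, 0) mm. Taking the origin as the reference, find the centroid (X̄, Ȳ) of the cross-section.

X̄ = 29.54 mm, Ȳ = 36.97 mm

Part | A | x̄ᵢ | ȳᵢ | A·x̄ᵢ | A·ȳᵢ
vertical leg | 1840.00 | 8.00 | 57.50 | 14720.00 | 105800.00
horizontal leg | 1260.00 | 61.00 | 7.00 | 76860.00 | 8820.00
Σ | 3100.00 |  |  | 91580.00 | 114620.00
X̄ = 91580.00 / 3100.00 = 29.54 mm
Ȳ = 114620.00 / 3100.00 = 36.97 mm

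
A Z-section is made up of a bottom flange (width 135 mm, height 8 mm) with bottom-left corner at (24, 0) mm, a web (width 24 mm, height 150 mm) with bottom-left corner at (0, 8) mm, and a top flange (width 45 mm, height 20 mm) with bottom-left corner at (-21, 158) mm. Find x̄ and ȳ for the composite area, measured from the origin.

x̄ = 25.69 mm, ȳ = 81.42 mm

bottom flange: A = 135 × 8 = 1080.00, centroid at (91.50, 4.00).
web: A = 24 × 150 = 3600.00, centroid at (12.00, 83.00).
top flange: A = 45 × 20 = 900.00, centroid at (1.50, 168.00).
ΣA = 5580.00 mm², ΣAx̄ = 143370.00 mm³, ΣAȳ = 454320.00 mm³.
x̄ = 143370.00/5580.00 = 25.69 mm; ȳ = 454320.00/5580.00 = 81.42 mm.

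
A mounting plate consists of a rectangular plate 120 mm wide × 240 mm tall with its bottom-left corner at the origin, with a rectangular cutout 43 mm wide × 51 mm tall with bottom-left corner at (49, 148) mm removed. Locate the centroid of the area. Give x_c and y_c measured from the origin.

x_c = 59.13 mm, y_c = 115.59 mm

plate: A = 120 × 240 = 28800.00, centroid at (60.00, 120.00).
hole: A = −(43 × 51) = -2193.00, centroid at (70.50, 173.50).
ΣA = 26607.00 mm², ΣAx_c = 1573393.50 mm³, ΣAy_c = 3075514.50 mm³.
x_c = 1573393.50/26607.00 = 59.13 mm; y_c = 3075514.50/26607.00 = 115.59 mm.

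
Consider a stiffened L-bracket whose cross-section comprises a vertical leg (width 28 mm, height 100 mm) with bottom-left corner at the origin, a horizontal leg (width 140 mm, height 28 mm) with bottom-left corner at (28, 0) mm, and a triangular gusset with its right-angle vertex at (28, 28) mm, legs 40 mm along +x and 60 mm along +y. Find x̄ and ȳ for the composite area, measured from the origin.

Part | A | x̄ᵢ | ȳᵢ | A·x̄ᵢ | A·ȳᵢ
vertical leg | 2800.00 | 14.00 | 50.00 | 39200.00 | 140000.00
horizontal leg | 3920.00 | 98.00 | 14.00 | 384160.00 | 54880.00
gusset | 1200.00 | 41.33 | 48.00 | 49600.00 | 57600.00
Σ | 7920.00 |  |  | 472960.00 | 252480.00
x̄ = 472960.00 / 7920.00 = 59.72 mm
ȳ = 252480.00 / 7920.00 = 31.88 mm

x̄ = 59.72 mm, ȳ = 31.88 mm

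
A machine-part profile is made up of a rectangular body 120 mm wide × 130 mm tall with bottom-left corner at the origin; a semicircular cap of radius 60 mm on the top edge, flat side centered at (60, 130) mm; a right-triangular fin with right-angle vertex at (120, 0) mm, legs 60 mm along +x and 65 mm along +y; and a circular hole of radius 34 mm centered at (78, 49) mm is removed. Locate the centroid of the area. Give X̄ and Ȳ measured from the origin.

rectangular body: A = 120 × 130 = 15600.00, centroid at (60.00, 65.00).
semicircular top: A = ½π·60² = 5654.87, centroid at (60.00, 155.46).
triangular fin: A = ½·60·65 = 1950.00, centroid at (140.00, 21.67).
hole: A = −π·34² = -3631.68, centroid at (78.00, 49.00).
ΣA = 19573.19 mm², ΣAX̄ = 1265020.88 mm³, ΣAȲ = 1757430.31 mm³.
X̄ = 1265020.88/19573.19 = 64.63 mm; Ȳ = 1757430.31/19573.19 = 89.79 mm.

X̄ = 64.63 mm, Ȳ = 89.79 mm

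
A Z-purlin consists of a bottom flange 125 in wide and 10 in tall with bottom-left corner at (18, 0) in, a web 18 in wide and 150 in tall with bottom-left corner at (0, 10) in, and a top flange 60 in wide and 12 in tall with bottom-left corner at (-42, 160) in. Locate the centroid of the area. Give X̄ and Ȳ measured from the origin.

bottom flange: A = 125 × 10 = 1250.00, centroid at (80.50, 5.00).
web: A = 18 × 150 = 2700.00, centroid at (9.00, 85.00).
top flange: A = 60 × 12 = 720.00, centroid at (-12.00, 166.00).
ΣA = 4670.00 in²
ΣAX̄ = (1250.00)(80.50) + (2700.00)(9.00) + (720.00)(-12.00) = 116285.00 in³
ΣAȲ = (1250.00)(5.00) + (2700.00)(85.00) + (720.00)(166.00) = 355270.00 in³
X̄ = 116285.00 / 4670.00 = 24.90 in
Ȳ = 355270.00 / 4670.00 = 76.07 in

X̄ = 24.90 in, Ȳ = 76.07 in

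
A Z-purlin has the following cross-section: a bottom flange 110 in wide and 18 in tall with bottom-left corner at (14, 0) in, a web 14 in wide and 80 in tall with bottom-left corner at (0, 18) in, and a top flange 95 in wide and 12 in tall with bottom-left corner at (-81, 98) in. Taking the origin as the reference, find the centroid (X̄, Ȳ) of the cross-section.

bottom flange: A = 110 × 18 = 1980.00, centroid at (69.00, 9.00).
web: A = 14 × 80 = 1120.00, centroid at (7.00, 58.00).
top flange: A = 95 × 12 = 1140.00, centroid at (-33.50, 104.00).
ΣA = 4240.00 in², ΣAX̄ = 106270.00 in³, ΣAȲ = 201340.00 in³.
X̄ = 106270.00/4240.00 = 25.06 in; Ȳ = 201340.00/4240.00 = 47.49 in.

X̄ = 25.06 in, Ȳ = 47.49 in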